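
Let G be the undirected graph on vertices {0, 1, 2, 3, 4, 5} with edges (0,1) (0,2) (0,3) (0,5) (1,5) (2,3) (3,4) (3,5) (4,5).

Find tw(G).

A width-2 tree decomposition is:
Bags: B1 = {0, 3, 5}  B2 = {3, 4, 5}  B3 = {0, 2, 3}  B4 = {0, 1, 5}
Tree: B1–B2, B1–B3, B1–B4
Every bag has size at most 3, so the width is 3 − 1 = 2 and tw(G) ≤ 2. For the lower bound, the 3 vertices {0, 1, 5} are pairwise adjacent, and any tree decomposition puts a clique entirely inside one bag — forcing width ≥ 2. The upper and lower bounds meet at 2, so that is the treewidth.

2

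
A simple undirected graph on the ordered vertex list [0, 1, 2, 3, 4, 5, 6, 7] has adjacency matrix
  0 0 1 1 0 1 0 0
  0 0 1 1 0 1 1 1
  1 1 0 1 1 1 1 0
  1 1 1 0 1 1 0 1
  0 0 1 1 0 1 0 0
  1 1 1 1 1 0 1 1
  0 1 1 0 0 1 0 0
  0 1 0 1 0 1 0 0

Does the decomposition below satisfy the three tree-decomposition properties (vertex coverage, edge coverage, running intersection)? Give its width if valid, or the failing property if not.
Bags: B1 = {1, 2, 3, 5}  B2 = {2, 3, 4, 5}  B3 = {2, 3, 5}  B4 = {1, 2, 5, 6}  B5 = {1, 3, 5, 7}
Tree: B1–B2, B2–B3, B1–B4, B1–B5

A tree decomposition must satisfy three properties: every vertex lies in some bag; for every edge, both endpoints lie together in some bag; and for every vertex, the bags containing it form a connected subtree. Here vertex 0 appears in no bag, so the decomposition is invalid.

No — vertex 0 appears in no bag.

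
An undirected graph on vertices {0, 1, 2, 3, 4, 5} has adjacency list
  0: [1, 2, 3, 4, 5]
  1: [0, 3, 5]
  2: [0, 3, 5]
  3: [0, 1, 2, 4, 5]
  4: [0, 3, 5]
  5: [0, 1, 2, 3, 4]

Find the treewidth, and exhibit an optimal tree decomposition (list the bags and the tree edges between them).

Each bag holds 4 vertices, so the decomposition has width 3, which upper-bounds the treewidth. On the other hand G contains the 4-clique {0, 1, 3, 5}. A clique must lie in a single bag of any decomposition, so no decomposition can have width below 3. Therefore the treewidth is 3.

Treewidth 3.
Bags: B1 = {0, 3, 4, 5}  B2 = {0, 1, 3, 5}  B3 = {0, 2, 3, 5}
Tree: B1–B2, B1–B3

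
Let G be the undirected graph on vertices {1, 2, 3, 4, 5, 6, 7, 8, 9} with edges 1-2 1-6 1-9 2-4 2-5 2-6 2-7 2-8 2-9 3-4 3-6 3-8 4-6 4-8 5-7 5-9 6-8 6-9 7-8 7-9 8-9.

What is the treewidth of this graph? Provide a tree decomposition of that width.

Every bag has size at most 4, so the width is 4 − 1 = 3 and tw(G) ≤ 3. For the lower bound, the 4 vertices {2, 5, 7, 9} are pairwise adjacent, and any tree decomposition puts a clique entirely inside one bag — forcing width ≥ 3. Combining the bounds, tw(G) = 3.

Treewidth 3.
One optimal decomposition is:
Bags: B1 = {2, 6, 8, 9}  B2 = {2, 7, 8, 9}  B3 = {2, 4, 6, 8}  B4 = {3, 4, 6, 8}  B5 = {2, 5, 7, 9}  B6 = {1, 2, 6, 9}
Tree: B1–B2, B1–B3, B3–B4, B2–B5, B1–B6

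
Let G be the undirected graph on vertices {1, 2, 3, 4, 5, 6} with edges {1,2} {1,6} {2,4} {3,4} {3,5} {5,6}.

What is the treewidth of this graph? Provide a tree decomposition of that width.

Treewidth 2.
One such decomposition:
Bags: B1 = {1, 2, 4}  B2 = {1, 4, 6}  B3 = {4, 5, 6}  B4 = {3, 4, 5}
Tree: B1–B2, B2–B3, B3–B4

Every bag has size at most 3, so the width is 3 − 1 = 2 and tw(G) ≤ 2. The edges 4–2–1–6–5–3–4 form a cycle, so G is not a tree and its treewidth is at least 2. Hence tw(G) = 2 exactly.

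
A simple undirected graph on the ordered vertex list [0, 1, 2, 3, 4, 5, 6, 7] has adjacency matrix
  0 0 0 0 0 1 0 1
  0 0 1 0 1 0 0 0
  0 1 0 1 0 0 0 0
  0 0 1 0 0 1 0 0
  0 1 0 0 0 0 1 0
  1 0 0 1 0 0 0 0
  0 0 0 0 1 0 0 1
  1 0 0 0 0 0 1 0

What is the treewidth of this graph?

2

A width-2 tree decomposition is:
Bags: B1 = {4, 6, 7}  B2 = {1, 4, 7}  B3 = {1, 2, 7}  B4 = {2, 3, 7}  B5 = {3, 5, 7}  B6 = {0, 5, 7}
Tree: B1–B2, B2–B3, B3–B4, B4–B5, B5–B6
Each bag holds 3 vertices, so the decomposition has width 2, which upper-bounds the treewidth. For the lower bound, G contains the cycle 7–6–4–1–2–3–5–0–7, so G is not a forest; only forests have treewidth ≤ 1, hence tw(G) ≥ 2. Therefore the treewidth is 2.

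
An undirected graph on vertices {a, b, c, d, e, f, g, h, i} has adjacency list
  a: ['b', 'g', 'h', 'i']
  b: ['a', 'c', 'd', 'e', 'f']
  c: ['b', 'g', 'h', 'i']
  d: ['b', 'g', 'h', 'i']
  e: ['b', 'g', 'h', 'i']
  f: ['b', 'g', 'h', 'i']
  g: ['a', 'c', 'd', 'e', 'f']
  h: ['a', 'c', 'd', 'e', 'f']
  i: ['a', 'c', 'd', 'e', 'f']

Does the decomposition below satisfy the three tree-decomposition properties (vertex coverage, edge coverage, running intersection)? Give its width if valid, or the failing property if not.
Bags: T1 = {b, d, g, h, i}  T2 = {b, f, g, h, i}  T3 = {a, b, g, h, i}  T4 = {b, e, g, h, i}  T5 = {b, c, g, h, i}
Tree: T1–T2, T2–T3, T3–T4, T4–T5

Yes; width 4.

Checking the three conditions: (i) the bags cover all of {a, b, c, d, e, f, g, h, i}; (ii) for each edge, some bag contains both endpoints; (iii) the bags containing any fixed vertex form a subtree. All hold, so the decomposition is valid with width 5 − 1 = 4.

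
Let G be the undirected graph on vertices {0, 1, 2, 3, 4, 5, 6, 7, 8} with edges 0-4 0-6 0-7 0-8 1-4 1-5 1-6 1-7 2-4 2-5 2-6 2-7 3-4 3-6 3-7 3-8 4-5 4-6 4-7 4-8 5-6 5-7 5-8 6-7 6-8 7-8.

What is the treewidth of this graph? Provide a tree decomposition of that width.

Treewidth 4.
Bags: B1 = {2, 4, 5, 6, 7}  B2 = {1, 4, 5, 6, 7}  B3 = {4, 5, 6, 7, 8}  B4 = {3, 4, 6, 7, 8}  B5 = {0, 4, 6, 7, 8}
Tree: B1–B2, B2–B3, B3–B4, B3–B5

The largest bag has 5 vertices, giving width 4; this decomposition certifies tw(G) ≤ 4. For the lower bound, the 5 vertices {0, 4, 6, 7, 8} are pairwise adjacent, and any tree decomposition puts a clique entirely inside one bag — forcing width ≥ 4. Combining the bounds, tw(G) = 4.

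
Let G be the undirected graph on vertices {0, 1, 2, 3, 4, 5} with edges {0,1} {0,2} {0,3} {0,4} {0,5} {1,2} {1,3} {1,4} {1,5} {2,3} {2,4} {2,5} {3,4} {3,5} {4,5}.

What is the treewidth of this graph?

A width-5 tree decomposition is:
Bags: B1 = {0, 1, 2, 3, 4, 5}
Tree: (single bag)
A single bag containing all 6 vertices is trivially a valid decomposition of width 5. On the other hand G contains the 6-clique {0, 1, 2, 3, 4, 5}. A clique must lie in a single bag of any decomposition, so no decomposition can have width below 5. The upper and lower bounds meet at 5, so that is the treewidth.

5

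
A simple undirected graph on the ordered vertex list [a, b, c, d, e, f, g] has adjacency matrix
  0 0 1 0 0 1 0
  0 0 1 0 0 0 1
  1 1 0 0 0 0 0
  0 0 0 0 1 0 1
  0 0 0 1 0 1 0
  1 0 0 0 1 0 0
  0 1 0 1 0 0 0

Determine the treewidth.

A width-2 tree decomposition is:
Bags: B1 = {a, e, f}  B2 = {a, c, e}  B3 = {b, c, e}  B4 = {b, e, g}  B5 = {d, e, g}
Tree: B1–B2, B2–B3, B3–B4, B4–B5
The largest bag has 3 vertices, giving width 2; this decomposition certifies tw(G) ≤ 2. For the lower bound, G contains the cycle e–f–a–c–b–g–d–e, so G is not a forest; only forests have treewidth ≤ 1, hence tw(G) ≥ 2. Hence tw(G) = 2 exactly.

2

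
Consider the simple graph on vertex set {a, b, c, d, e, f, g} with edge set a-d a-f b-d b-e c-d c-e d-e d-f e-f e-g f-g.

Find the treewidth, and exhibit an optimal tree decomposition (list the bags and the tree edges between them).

The largest bag has 3 vertices, giving width 2; this decomposition certifies tw(G) ≤ 2. On the other hand G contains the 3-clique {c, d, e}. A clique must lie in a single bag of any decomposition, so no decomposition can have width below 2. The upper and lower bounds meet at 2, so that is the treewidth.

Treewidth 2.
One optimal decomposition is:
Bags: B1 = {d, e, f}  B2 = {b, d, e}  B3 = {a, d, f}  B4 = {c, d, e}  B5 = {e, f, g}
Tree: B1–B2, B1–B3, B1–B4, B1–B5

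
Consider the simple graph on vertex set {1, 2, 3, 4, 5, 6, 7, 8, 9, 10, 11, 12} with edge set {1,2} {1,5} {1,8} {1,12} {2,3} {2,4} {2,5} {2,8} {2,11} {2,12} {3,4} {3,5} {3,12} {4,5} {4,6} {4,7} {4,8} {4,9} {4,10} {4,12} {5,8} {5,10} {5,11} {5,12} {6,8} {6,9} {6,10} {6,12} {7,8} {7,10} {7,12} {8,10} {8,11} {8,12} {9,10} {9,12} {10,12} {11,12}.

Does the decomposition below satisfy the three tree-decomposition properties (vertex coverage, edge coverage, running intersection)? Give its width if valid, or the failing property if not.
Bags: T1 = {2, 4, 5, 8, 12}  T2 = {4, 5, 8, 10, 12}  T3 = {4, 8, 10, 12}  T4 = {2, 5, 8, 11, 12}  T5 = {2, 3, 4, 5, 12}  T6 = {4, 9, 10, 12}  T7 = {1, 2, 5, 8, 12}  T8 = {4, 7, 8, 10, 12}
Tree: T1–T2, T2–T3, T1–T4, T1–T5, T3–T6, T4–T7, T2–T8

No — vertex 6 appears in no bag.

A tree decomposition must satisfy three properties: every vertex lies in some bag; for every edge, both endpoints lie together in some bag; and for every vertex, the bags containing it form a connected subtree. Here vertex 6 appears in no bag, so the decomposition is invalid.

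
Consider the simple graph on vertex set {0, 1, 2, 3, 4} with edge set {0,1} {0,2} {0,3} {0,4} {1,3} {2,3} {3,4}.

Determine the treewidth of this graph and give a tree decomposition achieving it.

The largest bag has 3 vertices, giving width 2; this decomposition certifies tw(G) ≤ 2. For the lower bound, the 3 vertices {0, 1, 3} are pairwise adjacent, and any tree decomposition puts a clique entirely inside one bag — forcing width ≥ 2. The upper and lower bounds meet at 2, so that is the treewidth.

Treewidth 2.
One optimal decomposition is:
Bags: B1 = {0, 2, 3}  B2 = {0, 3, 4}  B3 = {0, 1, 3}
Tree: B1–B2, B2–B3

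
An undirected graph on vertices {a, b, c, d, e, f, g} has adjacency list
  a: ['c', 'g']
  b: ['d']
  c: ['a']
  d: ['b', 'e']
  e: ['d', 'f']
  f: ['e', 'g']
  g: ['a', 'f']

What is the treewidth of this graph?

1

A width-1 tree decomposition is:
Bags: B1 = {a, c}  B2 = {a, g}  B3 = {f, g}  B4 = {e, f}  B5 = {d, e}  B6 = {b, d}
Tree: B1–B2, B2–B3, B3–B4, B4–B5, B5–B6
Each bag holds 2 vertices, so the decomposition has width 1, which upper-bounds the treewidth. G has an edge, so its treewidth is at least 1. Combining the bounds, tw(G) = 1.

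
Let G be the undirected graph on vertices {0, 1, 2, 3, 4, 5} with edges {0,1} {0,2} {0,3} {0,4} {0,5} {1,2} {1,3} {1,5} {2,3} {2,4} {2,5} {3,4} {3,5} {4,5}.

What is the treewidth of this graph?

4

A width-4 tree decomposition is:
Bags: B1 = {0, 2, 3, 4, 5}  B2 = {0, 1, 2, 3, 5}
Tree: B1–B2
The largest bag has 5 vertices, giving width 4; this decomposition certifies tw(G) ≤ 4. On the other hand G contains the 5-clique {0, 1, 2, 3, 5}. A clique must lie in a single bag of any decomposition, so no decomposition can have width below 4. Therefore the treewidth is 4.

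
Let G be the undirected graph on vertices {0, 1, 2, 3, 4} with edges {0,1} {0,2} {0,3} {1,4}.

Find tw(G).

1

A width-1 tree decomposition is:
Bags: B1 = {0, 2}  B2 = {0, 1}  B3 = {1, 4}  B4 = {0, 3}
Tree: B1–B2, B2–B3, B1–B4
Every bag has size at most 2, so the width is 2 − 1 = 1 and tw(G) ≤ 1. Any graph with an edge has treewidth ≥ 1, and G has the edge 0–2. Therefore the treewidth is 1.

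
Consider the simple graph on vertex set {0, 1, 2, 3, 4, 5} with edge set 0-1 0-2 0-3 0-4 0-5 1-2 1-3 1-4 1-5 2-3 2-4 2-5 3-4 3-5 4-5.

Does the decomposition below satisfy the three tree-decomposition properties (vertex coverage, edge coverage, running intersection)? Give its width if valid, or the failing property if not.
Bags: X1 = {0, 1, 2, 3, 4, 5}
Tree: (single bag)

Every vertex of G appears in some bag (union = {0, 1, 2, 3, 4, 5}); every edge is covered by a bag; and for each vertex v the set of bags containing v is connected in the bag tree. The decomposition is therefore valid. The largest bag has 6 vertices, so the width is 5.

Yes; width 5.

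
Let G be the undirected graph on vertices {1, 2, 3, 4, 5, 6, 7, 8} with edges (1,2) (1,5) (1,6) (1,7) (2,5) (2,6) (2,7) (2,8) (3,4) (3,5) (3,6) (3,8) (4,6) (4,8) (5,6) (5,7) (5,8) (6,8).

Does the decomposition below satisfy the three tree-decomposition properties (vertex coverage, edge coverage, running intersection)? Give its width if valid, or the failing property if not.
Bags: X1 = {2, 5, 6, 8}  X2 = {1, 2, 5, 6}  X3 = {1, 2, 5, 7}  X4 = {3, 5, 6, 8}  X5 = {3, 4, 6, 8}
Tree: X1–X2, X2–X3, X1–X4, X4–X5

Yes; width 3.

Every vertex of G appears in some bag (union = {1, 2, 3, 4, 5, 6, 7, 8}); every edge is covered by a bag; and for each vertex v the set of bags containing v is connected in the bag tree. The decomposition is therefore valid. The largest bag has 4 vertices, so the width is 3.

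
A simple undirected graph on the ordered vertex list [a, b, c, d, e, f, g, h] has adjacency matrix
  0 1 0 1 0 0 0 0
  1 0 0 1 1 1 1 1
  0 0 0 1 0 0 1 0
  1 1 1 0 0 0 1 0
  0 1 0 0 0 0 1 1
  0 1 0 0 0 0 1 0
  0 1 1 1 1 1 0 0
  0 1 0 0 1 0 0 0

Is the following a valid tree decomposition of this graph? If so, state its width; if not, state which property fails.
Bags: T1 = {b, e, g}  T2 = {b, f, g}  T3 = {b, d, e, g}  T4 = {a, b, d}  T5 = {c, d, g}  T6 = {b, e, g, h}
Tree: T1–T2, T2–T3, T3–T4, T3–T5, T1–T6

A tree decomposition must satisfy three properties: every vertex lies in some bag; for every edge, both endpoints lie together in some bag; and for every vertex, the bags containing it form a connected subtree. Here bags containing vertex e are not connected in the tree, so the decomposition is invalid.

No — bags containing vertex e are not connected in the tree.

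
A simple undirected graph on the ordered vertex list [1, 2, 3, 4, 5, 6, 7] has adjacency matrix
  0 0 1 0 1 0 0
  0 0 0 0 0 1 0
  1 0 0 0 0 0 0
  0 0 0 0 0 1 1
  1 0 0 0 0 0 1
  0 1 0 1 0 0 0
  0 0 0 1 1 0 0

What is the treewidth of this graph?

1

A width-1 tree decomposition is:
Bags: B1 = {1, 3}  B2 = {1, 5}  B3 = {5, 7}  B4 = {4, 7}  B5 = {4, 6}  B6 = {2, 6}
Tree: B1–B2, B2–B3, B3–B4, B4–B5, B5–B6
Each bag holds 2 vertices, so the decomposition has width 1, which upper-bounds the treewidth. Any graph with an edge has treewidth ≥ 1, and G has the edge 3–1. Therefore the treewidth is 1.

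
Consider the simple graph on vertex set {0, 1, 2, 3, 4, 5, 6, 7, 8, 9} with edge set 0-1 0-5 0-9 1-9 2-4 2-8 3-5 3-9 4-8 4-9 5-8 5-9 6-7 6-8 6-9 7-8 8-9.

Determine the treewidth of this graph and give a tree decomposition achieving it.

The largest bag has 3 vertices, giving width 2; this decomposition certifies tw(G) ≤ 2. Conversely, {0, 1, 9} is a clique of size 3, and the vertices of any clique must share a bag in every tree decomposition; so some bag has ≥ 3 vertices and tw(G) ≥ 2. Therefore the treewidth is 2.

Treewidth 2.
Bags: B1 = {3, 5, 9}  B2 = {5, 8, 9}  B3 = {4, 8, 9}  B4 = {6, 8, 9}  B5 = {2, 4, 8}  B6 = {6, 7, 8}  B7 = {0, 5, 9}  B8 = {0, 1, 9}
Tree: B1–B2, B2–B3, B3–B4, B3–B5, B4–B6, B1–B7, B7–B8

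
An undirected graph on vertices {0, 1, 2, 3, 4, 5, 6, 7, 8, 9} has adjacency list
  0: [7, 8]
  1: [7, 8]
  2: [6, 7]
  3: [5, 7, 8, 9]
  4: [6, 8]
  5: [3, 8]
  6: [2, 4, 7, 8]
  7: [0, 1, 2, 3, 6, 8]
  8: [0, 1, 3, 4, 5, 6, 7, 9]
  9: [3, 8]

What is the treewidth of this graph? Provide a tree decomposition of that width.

Treewidth 2.
Bags: B1 = {3, 8, 9}  B2 = {3, 7, 8}  B3 = {1, 7, 8}  B4 = {6, 7, 8}  B5 = {3, 5, 8}  B6 = {2, 6, 7}  B7 = {0, 7, 8}  B8 = {4, 6, 8}
Tree: B1–B2, B2–B3, B3–B4, B1–B5, B4–B6, B4–B7, B4–B8

Each bag holds 3 vertices, so the decomposition has width 2, which upper-bounds the treewidth. For the lower bound, the 3 vertices {3, 8, 9} are pairwise adjacent, and any tree decomposition puts a clique entirely inside one bag — forcing width ≥ 2. Combining the bounds, tw(G) = 2.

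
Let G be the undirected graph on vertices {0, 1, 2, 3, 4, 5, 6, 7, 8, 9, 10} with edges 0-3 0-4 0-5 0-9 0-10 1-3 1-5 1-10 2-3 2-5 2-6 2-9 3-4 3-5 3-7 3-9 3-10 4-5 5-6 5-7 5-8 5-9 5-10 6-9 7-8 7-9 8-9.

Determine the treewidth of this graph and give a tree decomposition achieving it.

Every bag has size at most 4, so the width is 4 − 1 = 3 and tw(G) ≤ 3. On the other hand G contains the 4-clique {5, 7, 8, 9}. A clique must lie in a single bag of any decomposition, so no decomposition can have width below 3. Therefore the treewidth is 3.

Treewidth 3.
One such decomposition:
Bags: B1 = {0, 3, 5, 10}  B2 = {0, 3, 5, 9}  B3 = {3, 5, 7, 9}  B4 = {1, 3, 5, 10}  B5 = {5, 7, 8, 9}  B6 = {2, 3, 5, 9}  B7 = {0, 3, 4, 5}  B8 = {2, 5, 6, 9}
Tree: B1–B2, B2–B3, B1–B4, B3–B5, B3–B6, B2–B7, B6–B8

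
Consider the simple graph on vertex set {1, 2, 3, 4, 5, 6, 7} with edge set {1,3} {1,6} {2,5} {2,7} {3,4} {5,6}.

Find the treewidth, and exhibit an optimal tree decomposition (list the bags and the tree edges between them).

Treewidth 1.
One optimal decomposition is:
Bags: B1 = {2, 7}  B2 = {2, 5}  B3 = {5, 6}  B4 = {1, 6}  B5 = {1, 3}  B6 = {3, 4}
Tree: B1–B2, B2–B3, B3–B4, B4–B5, B5–B6

Each bag holds 2 vertices, so the decomposition has width 1, which upper-bounds the treewidth. G has an edge, so its treewidth is at least 1. Therefore the treewidth is 1.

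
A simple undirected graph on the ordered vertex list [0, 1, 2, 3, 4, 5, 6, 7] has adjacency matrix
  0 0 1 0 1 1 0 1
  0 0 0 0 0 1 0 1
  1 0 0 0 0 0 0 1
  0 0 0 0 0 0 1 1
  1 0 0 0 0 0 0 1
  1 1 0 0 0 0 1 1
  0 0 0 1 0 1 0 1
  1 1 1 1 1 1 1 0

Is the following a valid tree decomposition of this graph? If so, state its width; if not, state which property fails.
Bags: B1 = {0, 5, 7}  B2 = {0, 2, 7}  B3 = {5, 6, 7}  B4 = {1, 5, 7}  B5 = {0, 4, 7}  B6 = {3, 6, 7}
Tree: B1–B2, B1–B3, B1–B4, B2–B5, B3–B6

Checking the three conditions: (i) the bags cover all of {0, 1, 2, 3, 4, 5, 6, 7}; (ii) for each edge, some bag contains both endpoints; (iii) the bags containing any fixed vertex form a subtree. All hold, so the decomposition is valid with width 3 − 1 = 2.

Yes; width 2.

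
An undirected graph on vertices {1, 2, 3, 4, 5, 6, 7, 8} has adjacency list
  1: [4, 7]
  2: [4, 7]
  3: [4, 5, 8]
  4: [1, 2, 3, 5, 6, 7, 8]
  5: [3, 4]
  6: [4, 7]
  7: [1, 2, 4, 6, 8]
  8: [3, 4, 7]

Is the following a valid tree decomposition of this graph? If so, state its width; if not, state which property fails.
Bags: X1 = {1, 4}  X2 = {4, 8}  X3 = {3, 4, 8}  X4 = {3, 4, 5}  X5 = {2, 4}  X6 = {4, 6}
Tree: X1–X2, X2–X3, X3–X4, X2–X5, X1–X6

No — vertex 7 appears in no bag.

A tree decomposition must satisfy three properties: every vertex lies in some bag; for every edge, both endpoints lie together in some bag; and for every vertex, the bags containing it form a connected subtree. Here vertex 7 appears in no bag, so the decomposition is invalid.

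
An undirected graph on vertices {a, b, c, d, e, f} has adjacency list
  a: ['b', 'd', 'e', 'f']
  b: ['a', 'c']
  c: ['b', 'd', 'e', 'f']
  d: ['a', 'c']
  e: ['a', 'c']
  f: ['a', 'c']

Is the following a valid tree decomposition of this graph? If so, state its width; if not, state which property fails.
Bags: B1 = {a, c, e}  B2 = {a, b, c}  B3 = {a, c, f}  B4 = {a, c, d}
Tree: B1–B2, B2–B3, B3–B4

Checking the three conditions: (i) the bags cover all of {a, b, c, d, e, f}; (ii) for each edge, some bag contains both endpoints; (iii) the bags containing any fixed vertex form a subtree. All hold, so the decomposition is valid with width 3 − 1 = 2.

Yes; width 2.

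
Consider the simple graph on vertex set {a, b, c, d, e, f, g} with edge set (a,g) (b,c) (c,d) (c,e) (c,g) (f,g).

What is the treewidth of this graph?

A width-1 tree decomposition is:
Bags: B1 = {a, g}  B2 = {f, g}  B3 = {c, g}  B4 = {b, c}  B5 = {c, d}  B6 = {c, e}
Tree: B1–B2, B1–B3, B3–B4, B4–B5, B5–B6
Every bag has size at most 2, so the width is 2 − 1 = 1 and tw(G) ≤ 1. G has an edge, so its treewidth is at least 1. Therefore the treewidth is 1.

1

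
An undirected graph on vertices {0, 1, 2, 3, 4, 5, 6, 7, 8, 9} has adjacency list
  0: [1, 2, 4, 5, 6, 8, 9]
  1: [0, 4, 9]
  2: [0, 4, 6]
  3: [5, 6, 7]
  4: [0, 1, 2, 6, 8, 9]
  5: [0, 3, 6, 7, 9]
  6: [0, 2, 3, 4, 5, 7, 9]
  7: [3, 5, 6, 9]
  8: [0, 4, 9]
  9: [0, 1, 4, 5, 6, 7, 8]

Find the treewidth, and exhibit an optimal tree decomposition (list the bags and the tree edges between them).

Every bag has size at most 4, so the width is 4 − 1 = 3 and tw(G) ≤ 3. For the lower bound, the 4 vertices {0, 4, 8, 9} are pairwise adjacent, and any tree decomposition puts a clique entirely inside one bag — forcing width ≥ 3. Combining the bounds, tw(G) = 3.

Treewidth 3.
One such decomposition:
Bags: B1 = {5, 6, 7, 9}  B2 = {0, 5, 6, 9}  B3 = {0, 4, 6, 9}  B4 = {0, 1, 4, 9}  B5 = {0, 2, 4, 6}  B6 = {3, 5, 6, 7}  B7 = {0, 4, 8, 9}
Tree: B1–B2, B2–B3, B3–B4, B3–B5, B1–B6, B4–B7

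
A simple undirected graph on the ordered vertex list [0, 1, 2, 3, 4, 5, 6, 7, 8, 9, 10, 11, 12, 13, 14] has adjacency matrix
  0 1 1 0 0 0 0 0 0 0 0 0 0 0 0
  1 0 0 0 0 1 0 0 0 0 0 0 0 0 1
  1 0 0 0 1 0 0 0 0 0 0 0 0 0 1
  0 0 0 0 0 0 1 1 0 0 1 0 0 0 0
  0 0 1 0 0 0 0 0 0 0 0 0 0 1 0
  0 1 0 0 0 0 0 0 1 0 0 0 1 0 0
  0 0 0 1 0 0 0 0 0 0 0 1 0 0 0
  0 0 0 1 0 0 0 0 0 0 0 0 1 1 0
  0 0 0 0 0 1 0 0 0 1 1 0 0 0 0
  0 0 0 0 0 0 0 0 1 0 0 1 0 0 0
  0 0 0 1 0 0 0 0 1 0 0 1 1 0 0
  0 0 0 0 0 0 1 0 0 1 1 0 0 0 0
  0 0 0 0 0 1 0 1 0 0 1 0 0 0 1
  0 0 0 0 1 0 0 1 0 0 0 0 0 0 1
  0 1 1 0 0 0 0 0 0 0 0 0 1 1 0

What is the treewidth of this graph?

A width-3 tree decomposition is:
Bags: B1 = {0, 1, 2, 4}  B2 = {1, 2, 4, 14}  B3 = {1, 4, 13, 14}  B4 = {1, 5, 13, 14}  B5 = {5, 12, 13, 14}  B6 = {5, 7, 12, 13}  B7 = {5, 7, 8, 12}  B8 = {7, 8, 10, 12}  B9 = {3, 7, 8, 10}  B10 = {3, 8, 9, 10}  B11 = {3, 9, 10, 11}  B12 = {3, 6, 9, 11}
Tree: B1–B2, B2–B3, B3–B4, B4–B5, B5–B6, B6–B7, B7–B8, B8–B9, B9–B10, B10–B11, B11–B12
Each bag holds 4 vertices, so the decomposition has width 3, which upper-bounds the treewidth. For the lower bound: the 4 vertex sets {0,2,4}, {1}, {14}, {5,7,12,13} are disjoint, each induces a connected subgraph, and every pair is joined by at least one edge of G. Contracting each set to a single vertex therefore yields K_{4} as a minor, and since treewidth is minor-monotone, tw(G) ≥ tw(K_{4}) = 3. The upper and lower bounds meet at 3, so that is the treewidth.

3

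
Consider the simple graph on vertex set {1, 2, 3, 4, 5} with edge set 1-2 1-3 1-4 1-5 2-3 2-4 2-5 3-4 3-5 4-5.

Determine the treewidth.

A width-4 tree decomposition is:
Bags: B1 = {1, 2, 3, 4, 5}
Tree: (single bag)
A single bag containing all 5 vertices is trivially a valid decomposition of width 4. On the other hand G contains the 5-clique {1, 2, 3, 4, 5}. A clique must lie in a single bag of any decomposition, so no decomposition can have width below 4. Combining the bounds, tw(G) = 4.

4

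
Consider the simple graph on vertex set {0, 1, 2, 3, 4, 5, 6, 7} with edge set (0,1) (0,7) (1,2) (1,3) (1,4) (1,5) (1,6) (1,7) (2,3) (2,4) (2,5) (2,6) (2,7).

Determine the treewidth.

2

A width-2 tree decomposition is:
Bags: B1 = {1, 2, 4}  B2 = {1, 2, 5}  B3 = {1, 2, 7}  B4 = {0, 1, 7}  B5 = {1, 2, 6}  B6 = {1, 2, 3}
Tree: B1–B2, B2–B3, B3–B4, B2–B5, B3–B6
The largest bag has 3 vertices, giving width 2; this decomposition certifies tw(G) ≤ 2. For the lower bound, the 3 vertices {0, 1, 7} are pairwise adjacent, and any tree decomposition puts a clique entirely inside one bag — forcing width ≥ 2. Hence tw(G) = 2 exactly.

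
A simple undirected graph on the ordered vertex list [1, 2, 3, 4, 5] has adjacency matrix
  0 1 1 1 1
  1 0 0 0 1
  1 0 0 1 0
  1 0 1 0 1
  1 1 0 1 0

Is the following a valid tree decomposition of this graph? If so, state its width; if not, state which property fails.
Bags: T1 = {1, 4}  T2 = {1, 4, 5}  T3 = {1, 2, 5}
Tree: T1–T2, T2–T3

No — vertex 3 appears in no bag.

A tree decomposition must satisfy three properties: every vertex lies in some bag; for every edge, both endpoints lie together in some bag; and for every vertex, the bags containing it form a connected subtree. Here vertex 3 appears in no bag, so the decomposition is invalid.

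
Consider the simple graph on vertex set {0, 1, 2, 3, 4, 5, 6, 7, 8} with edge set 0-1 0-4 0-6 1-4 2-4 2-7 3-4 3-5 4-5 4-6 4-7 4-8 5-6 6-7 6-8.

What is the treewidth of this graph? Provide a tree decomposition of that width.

Each bag holds 3 vertices, so the decomposition has width 2, which upper-bounds the treewidth. On the other hand G contains the 3-clique {0, 1, 4}. A clique must lie in a single bag of any decomposition, so no decomposition can have width below 2. Hence tw(G) = 2 exactly.

Treewidth 2.
One such decomposition:
Bags: B1 = {0, 4, 6}  B2 = {4, 5, 6}  B3 = {3, 4, 5}  B4 = {4, 6, 7}  B5 = {2, 4, 7}  B6 = {4, 6, 8}  B7 = {0, 1, 4}
Tree: B1–B2, B2–B3, B1–B4, B4–B5, B2–B6, B1–B7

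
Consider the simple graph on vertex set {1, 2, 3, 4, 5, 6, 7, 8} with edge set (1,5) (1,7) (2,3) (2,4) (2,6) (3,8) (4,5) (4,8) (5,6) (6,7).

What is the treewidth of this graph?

A width-2 tree decomposition is:
Bags: B1 = {1, 5, 7}  B2 = {5, 6, 7}  B3 = {4, 5, 6}  B4 = {2, 4, 6}  B5 = {2, 4, 8}  B6 = {2, 3, 8}
Tree: B1–B2, B2–B3, B3–B4, B4–B5, B5–B6
The largest bag has 3 vertices, giving width 2; this decomposition certifies tw(G) ≤ 2. For the lower bound, G contains the cycle 1–7–6–5–1, so G is not a forest; only forests have treewidth ≤ 1, hence tw(G) ≥ 2. The upper and lower bounds meet at 2, so that is the treewidth.

2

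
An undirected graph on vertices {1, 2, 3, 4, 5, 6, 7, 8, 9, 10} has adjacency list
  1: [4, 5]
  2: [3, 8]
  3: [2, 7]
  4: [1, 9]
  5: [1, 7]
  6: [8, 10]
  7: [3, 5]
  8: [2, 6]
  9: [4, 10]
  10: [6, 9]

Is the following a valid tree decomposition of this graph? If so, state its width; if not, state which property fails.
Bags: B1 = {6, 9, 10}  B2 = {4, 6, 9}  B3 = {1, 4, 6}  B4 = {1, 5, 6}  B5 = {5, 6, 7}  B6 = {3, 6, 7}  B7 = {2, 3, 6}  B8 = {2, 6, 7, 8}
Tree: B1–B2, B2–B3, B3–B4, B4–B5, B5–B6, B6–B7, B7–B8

A tree decomposition must satisfy three properties: every vertex lies in some bag; for every edge, both endpoints lie together in some bag; and for every vertex, the bags containing it form a connected subtree. Here bags containing vertex 7 are not connected in the tree, so the decomposition is invalid.

No — bags containing vertex 7 are not connected in the tree.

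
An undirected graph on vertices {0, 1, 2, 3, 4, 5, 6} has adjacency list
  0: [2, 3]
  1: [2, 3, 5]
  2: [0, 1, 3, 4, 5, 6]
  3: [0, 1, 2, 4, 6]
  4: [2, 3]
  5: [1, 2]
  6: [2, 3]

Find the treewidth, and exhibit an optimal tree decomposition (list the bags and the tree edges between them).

Treewidth 2.
One such decomposition:
Bags: B1 = {2, 3, 4}  B2 = {1, 2, 3}  B3 = {1, 2, 5}  B4 = {0, 2, 3}  B5 = {2, 3, 6}
Tree: B1–B2, B2–B3, B1–B4, B2–B5

Every bag has size at most 3, so the width is 3 − 1 = 2 and tw(G) ≤ 2. Conversely, {0, 2, 3} is a clique of size 3, and the vertices of any clique must share a bag in every tree decomposition; so some bag has ≥ 3 vertices and tw(G) ≥ 2. Therefore the treewidth is 2.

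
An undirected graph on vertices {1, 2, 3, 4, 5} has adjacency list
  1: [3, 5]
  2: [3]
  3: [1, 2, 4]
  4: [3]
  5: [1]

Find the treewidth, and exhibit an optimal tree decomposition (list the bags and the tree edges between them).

Treewidth 1.
One optimal decomposition is:
Bags: B1 = {3, 4}  B2 = {1, 3}  B3 = {1, 5}  B4 = {2, 3}
Tree: B1–B2, B2–B3, B1–B4

The largest bag has 2 vertices, giving width 1; this decomposition certifies tw(G) ≤ 1. Since G has at least one edge (e.g. 3–4), it is not an edgeless graph, so tw(G) ≥ 1. Hence tw(G) = 1 exactly.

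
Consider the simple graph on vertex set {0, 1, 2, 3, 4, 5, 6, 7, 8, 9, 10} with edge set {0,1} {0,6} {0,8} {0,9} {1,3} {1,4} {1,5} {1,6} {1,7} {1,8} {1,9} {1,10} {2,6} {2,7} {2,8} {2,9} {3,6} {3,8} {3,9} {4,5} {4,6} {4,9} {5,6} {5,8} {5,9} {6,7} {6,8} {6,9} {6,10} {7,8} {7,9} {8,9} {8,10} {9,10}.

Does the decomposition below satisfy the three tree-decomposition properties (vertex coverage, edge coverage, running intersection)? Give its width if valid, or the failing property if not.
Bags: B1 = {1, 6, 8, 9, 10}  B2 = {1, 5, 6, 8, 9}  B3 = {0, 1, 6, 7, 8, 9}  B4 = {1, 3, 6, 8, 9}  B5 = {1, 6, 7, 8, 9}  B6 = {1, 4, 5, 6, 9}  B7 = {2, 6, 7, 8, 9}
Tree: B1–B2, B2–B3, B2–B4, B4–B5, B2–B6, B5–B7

A tree decomposition must satisfy three properties: every vertex lies in some bag; for every edge, both endpoints lie together in some bag; and for every vertex, the bags containing it form a connected subtree. Here bags containing vertex 7 are not connected in the tree, so the decomposition is invalid.

No — bags containing vertex 7 are not connected in the tree.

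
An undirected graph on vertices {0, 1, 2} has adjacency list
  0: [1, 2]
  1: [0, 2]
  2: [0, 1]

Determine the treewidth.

2

A width-2 tree decomposition is:
Bags: B1 = {0, 1, 2}
Tree: (single bag)
With just one bag of size 3, the width is 3 − 1 = 2, so tw(G) ≤ 2. For the lower bound, the 3 vertices {0, 1, 2} are pairwise adjacent, and any tree decomposition puts a clique entirely inside one bag — forcing width ≥ 2. Combining the bounds, tw(G) = 2.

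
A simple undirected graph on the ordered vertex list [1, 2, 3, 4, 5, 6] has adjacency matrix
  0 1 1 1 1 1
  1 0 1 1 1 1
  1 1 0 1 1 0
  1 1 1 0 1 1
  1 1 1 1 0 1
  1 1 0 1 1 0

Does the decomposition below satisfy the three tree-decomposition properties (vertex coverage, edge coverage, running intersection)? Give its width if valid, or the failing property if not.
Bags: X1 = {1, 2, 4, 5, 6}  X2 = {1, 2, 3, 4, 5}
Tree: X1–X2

Every vertex of G appears in some bag (union = {1, 2, 3, 4, 5, 6}); every edge is covered by a bag; and for each vertex v the set of bags containing v is connected in the bag tree. The decomposition is therefore valid. The largest bag has 5 vertices, so the width is 4.

Yes; width 4.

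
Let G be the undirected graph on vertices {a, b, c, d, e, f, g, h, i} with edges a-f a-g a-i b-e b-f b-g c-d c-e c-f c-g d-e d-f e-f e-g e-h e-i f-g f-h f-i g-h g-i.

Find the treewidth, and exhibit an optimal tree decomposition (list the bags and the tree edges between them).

Each bag holds 4 vertices, so the decomposition has width 3, which upper-bounds the treewidth. For the lower bound, the 4 vertices {c, d, e, f} are pairwise adjacent, and any tree decomposition puts a clique entirely inside one bag — forcing width ≥ 3. Combining the bounds, tw(G) = 3.

Treewidth 3.
One such decomposition:
Bags: B1 = {e, f, g, i}  B2 = {c, e, f, g}  B3 = {b, e, f, g}  B4 = {a, f, g, i}  B5 = {c, d, e, f}  B6 = {e, f, g, h}
Tree: B1–B2, B1–B3, B1–B4, B2–B5, B3–B6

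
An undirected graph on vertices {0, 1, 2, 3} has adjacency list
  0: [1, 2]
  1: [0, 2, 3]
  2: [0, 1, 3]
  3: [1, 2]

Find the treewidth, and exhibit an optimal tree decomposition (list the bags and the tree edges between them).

Every bag has size at most 3, so the width is 3 − 1 = 2 and tw(G) ≤ 2. Conversely, {0, 1, 2} is a clique of size 3, and the vertices of any clique must share a bag in every tree decomposition; so some bag has ≥ 3 vertices and tw(G) ≥ 2. The upper and lower bounds meet at 2, so that is the treewidth.

Treewidth 2.
One optimal decomposition is:
Bags: B1 = {0, 1, 2}  B2 = {1, 2, 3}
Tree: B1–B2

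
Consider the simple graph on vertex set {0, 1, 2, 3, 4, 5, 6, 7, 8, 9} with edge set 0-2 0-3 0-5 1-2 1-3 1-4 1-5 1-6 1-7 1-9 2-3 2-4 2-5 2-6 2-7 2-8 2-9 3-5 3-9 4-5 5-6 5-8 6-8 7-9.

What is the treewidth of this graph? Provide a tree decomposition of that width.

The largest bag has 4 vertices, giving width 3; this decomposition certifies tw(G) ≤ 3. Conversely, {0, 2, 3, 5} is a clique of size 4, and the vertices of any clique must share a bag in every tree decomposition; so some bag has ≥ 4 vertices and tw(G) ≥ 3. Hence tw(G) = 3 exactly.

Treewidth 3.
One such decomposition:
Bags: B1 = {1, 2, 3, 5}  B2 = {1, 2, 3, 9}  B3 = {1, 2, 7, 9}  B4 = {1, 2, 5, 6}  B5 = {0, 2, 3, 5}  B6 = {1, 2, 4, 5}  B7 = {2, 5, 6, 8}
Tree: B1–B2, B2–B3, B1–B4, B1–B5, B1–B6, B4–B7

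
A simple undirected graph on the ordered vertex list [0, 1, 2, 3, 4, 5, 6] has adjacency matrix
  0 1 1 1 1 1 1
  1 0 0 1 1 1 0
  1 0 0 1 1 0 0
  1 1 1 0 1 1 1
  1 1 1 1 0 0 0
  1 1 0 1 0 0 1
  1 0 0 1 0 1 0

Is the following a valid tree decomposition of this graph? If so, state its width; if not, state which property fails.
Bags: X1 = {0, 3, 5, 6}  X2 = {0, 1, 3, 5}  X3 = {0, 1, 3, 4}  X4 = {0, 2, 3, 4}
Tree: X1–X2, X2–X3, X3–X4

Every vertex of G appears in some bag (union = {0, 1, 2, 3, 4, 5, 6}); every edge is covered by a bag; and for each vertex v the set of bags containing v is connected in the bag tree. The decomposition is therefore valid. The largest bag has 4 vertices, so the width is 3.

Yes; width 3.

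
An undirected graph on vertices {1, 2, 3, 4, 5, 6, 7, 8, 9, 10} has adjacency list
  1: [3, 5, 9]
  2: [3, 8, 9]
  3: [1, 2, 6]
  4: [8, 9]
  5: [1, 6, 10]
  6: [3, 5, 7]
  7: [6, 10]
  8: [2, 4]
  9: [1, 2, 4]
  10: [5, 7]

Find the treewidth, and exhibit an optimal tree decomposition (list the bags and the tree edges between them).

Treewidth 2.
Bags: B1 = {4, 8, 9}  B2 = {2, 8, 9}  B3 = {1, 2, 9}  B4 = {1, 2, 3}  B5 = {1, 3, 5}  B6 = {3, 5, 6}  B7 = {5, 6, 10}  B8 = {6, 7, 10}
Tree: B1–B2, B2–B3, B3–B4, B4–B5, B5–B6, B6–B7, B7–B8

Each bag holds 3 vertices, so the decomposition has width 2, which upper-bounds the treewidth. The edges 4–8–2–9–4 form a cycle, so G is not a tree and its treewidth is at least 2. Combining the bounds, tw(G) = 2.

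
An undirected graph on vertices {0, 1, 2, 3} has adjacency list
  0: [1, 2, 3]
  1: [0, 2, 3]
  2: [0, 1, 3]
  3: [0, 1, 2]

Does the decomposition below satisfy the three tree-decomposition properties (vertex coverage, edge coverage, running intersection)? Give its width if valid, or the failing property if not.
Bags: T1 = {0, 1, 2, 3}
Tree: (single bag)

Yes; width 3.

Vertex coverage: the bags together contain {0, 1, 2, 3}, the full vertex set. Edge coverage: each edge of G has both endpoints in at least one bag. Running intersection: for every vertex, the bags containing it form a connected subtree. All three properties hold, so this is a valid tree decomposition of width max|bag| − 1 = 3, and hence tw(G) ≤ 3.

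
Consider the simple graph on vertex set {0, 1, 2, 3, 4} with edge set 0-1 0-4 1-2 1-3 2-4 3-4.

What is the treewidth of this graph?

A width-2 tree decomposition is:
Bags: B1 = {1, 3, 4}  B2 = {0, 1, 4}  B3 = {1, 2, 4}
Tree: B1–B2, B2–B3
Each bag holds 3 vertices, so the decomposition has width 2, which upper-bounds the treewidth. Since 3–4–0–1–3 is a cycle in G, G is not acyclic. Forests are exactly the graphs of treewidth ≤ 1, so tw(G) ≥ 2. Therefore the treewidth is 2.

2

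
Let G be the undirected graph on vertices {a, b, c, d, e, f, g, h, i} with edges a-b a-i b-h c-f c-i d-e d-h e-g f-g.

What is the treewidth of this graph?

A width-2 tree decomposition is:
Bags: B1 = {b, d, h}  B2 = {b, d, e}  B3 = {b, e, g}  B4 = {b, f, g}  B5 = {b, c, f}  B6 = {b, c, i}  B7 = {a, b, i}
Tree: B1–B2, B2–B3, B3–B4, B4–B5, B5–B6, B6–B7
The largest bag has 3 vertices, giving width 2; this decomposition certifies tw(G) ≤ 2. For the lower bound, G contains the cycle b–h–d–e–g–f–c–i–a–b, so G is not a forest; only forests have treewidth ≤ 1, hence tw(G) ≥ 2. Hence tw(G) = 2 exactly.

2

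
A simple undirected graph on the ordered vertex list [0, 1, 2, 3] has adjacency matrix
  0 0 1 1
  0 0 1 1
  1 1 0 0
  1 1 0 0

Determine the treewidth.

2

A width-2 tree decomposition is:
Bags: B1 = {0, 2, 3}  B2 = {1, 2, 3}
Tree: B1–B2
The largest bag has 3 vertices, giving width 2; this decomposition certifies tw(G) ≤ 2. The edges 2–0–3–1–2 form a cycle, so G is not a tree and its treewidth is at least 2. The upper and lower bounds meet at 2, so that is the treewidth.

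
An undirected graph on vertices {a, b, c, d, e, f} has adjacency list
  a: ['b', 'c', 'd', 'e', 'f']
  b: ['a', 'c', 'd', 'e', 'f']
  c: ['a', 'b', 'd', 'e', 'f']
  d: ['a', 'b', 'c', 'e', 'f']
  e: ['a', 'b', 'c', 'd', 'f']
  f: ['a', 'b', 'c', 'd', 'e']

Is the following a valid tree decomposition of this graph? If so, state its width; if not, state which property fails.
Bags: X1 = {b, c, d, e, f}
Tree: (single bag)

No — vertex a appears in no bag.

A tree decomposition must satisfy three properties: every vertex lies in some bag; for every edge, both endpoints lie together in some bag; and for every vertex, the bags containing it form a connected subtree. Here vertex a appears in no bag, so the decomposition is invalid.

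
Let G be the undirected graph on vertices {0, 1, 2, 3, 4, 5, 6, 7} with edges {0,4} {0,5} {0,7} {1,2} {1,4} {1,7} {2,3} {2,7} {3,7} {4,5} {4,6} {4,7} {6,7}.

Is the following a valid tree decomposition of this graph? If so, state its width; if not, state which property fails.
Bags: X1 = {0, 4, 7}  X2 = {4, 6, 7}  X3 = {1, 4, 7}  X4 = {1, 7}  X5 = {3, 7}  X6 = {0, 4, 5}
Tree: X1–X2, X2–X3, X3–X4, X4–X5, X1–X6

A tree decomposition must satisfy three properties: every vertex lies in some bag; for every edge, both endpoints lie together in some bag; and for every vertex, the bags containing it form a connected subtree. Here vertex 2 appears in no bag, so the decomposition is invalid.

No — vertex 2 appears in no bag.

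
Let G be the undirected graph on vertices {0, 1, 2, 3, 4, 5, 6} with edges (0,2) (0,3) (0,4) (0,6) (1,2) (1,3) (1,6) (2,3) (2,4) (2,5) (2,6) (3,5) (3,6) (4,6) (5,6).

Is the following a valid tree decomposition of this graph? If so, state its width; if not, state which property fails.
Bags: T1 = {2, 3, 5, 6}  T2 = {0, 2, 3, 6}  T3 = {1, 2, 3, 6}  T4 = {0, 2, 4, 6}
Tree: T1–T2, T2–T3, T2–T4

Yes; width 3.

Checking the three conditions: (i) the bags cover all of {0, 1, 2, 3, 4, 5, 6}; (ii) for each edge, some bag contains both endpoints; (iii) the bags containing any fixed vertex form a subtree. All hold, so the decomposition is valid with width 4 − 1 = 3.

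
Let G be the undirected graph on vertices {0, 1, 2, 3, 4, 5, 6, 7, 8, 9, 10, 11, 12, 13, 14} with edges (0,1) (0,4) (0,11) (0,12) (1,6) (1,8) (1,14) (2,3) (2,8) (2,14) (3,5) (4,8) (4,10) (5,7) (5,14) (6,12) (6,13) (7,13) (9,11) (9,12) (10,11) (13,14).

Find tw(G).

3

A width-3 tree decomposition is:
Bags: B1 = {9, 10, 11, 12}  B2 = {0, 10, 11, 12}  B3 = {0, 4, 10, 12}  B4 = {0, 4, 6, 12}  B5 = {0, 1, 4, 6}  B6 = {1, 4, 6, 8}  B7 = {1, 6, 8, 13}  B8 = {1, 8, 13, 14}  B9 = {2, 8, 13, 14}  B10 = {2, 7, 13, 14}  B11 = {2, 5, 7, 14}  B12 = {2, 3, 5, 7}
Tree: B1–B2, B2–B3, B3–B4, B4–B5, B5–B6, B6–B7, B7–B8, B8–B9, B9–B10, B10–B11, B11–B12
The largest bag has 4 vertices, giving width 3; this decomposition certifies tw(G) ≤ 3. For the lower bound: the 4 vertex sets {9,10,11}, {12}, {0}, {1,4,6,8} are disjoint, each induces a connected subgraph, and every pair is joined by at least one edge of G. Contracting each set to a single vertex therefore yields K_{4} as a minor, and since treewidth is minor-monotone, tw(G) ≥ tw(K_{4}) = 3. Therefore the treewidth is 3.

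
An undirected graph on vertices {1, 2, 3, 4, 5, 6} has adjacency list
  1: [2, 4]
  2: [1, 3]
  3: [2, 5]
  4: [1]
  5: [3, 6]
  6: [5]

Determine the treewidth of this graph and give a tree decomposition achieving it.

Every bag has size at most 2, so the width is 2 − 1 = 1 and tw(G) ≤ 1. Since G has at least one edge (e.g. 4–1), it is not an edgeless graph, so tw(G) ≥ 1. The upper and lower bounds meet at 1, so that is the treewidth.

Treewidth 1.
One optimal decomposition is:
Bags: B1 = {1, 4}  B2 = {1, 2}  B3 = {2, 3}  B4 = {3, 5}  B5 = {5, 6}
Tree: B1–B2, B2–B3, B3–B4, B4–B5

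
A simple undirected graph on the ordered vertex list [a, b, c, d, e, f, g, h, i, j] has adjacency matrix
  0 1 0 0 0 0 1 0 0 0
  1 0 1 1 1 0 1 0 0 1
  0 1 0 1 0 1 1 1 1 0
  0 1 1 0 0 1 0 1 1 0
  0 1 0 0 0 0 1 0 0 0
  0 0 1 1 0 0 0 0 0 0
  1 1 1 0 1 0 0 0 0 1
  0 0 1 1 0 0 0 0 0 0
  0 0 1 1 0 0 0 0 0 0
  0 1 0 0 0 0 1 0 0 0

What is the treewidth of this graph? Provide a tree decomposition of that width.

The largest bag has 3 vertices, giving width 2; this decomposition certifies tw(G) ≤ 2. Conversely, {c, d, h} is a clique of size 3, and the vertices of any clique must share a bag in every tree decomposition; so some bag has ≥ 3 vertices and tw(G) ≥ 2. Combining the bounds, tw(G) = 2.

Treewidth 2.
One such decomposition:
Bags: B1 = {b, g, j}  B2 = {b, c, g}  B3 = {b, c, d}  B4 = {c, d, h}  B5 = {a, b, g}  B6 = {c, d, f}  B7 = {c, d, i}  B8 = {b, e, g}
Tree: B1–B2, B2–B3, B3–B4, B2–B5, B4–B6, B3–B7, B1–B8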